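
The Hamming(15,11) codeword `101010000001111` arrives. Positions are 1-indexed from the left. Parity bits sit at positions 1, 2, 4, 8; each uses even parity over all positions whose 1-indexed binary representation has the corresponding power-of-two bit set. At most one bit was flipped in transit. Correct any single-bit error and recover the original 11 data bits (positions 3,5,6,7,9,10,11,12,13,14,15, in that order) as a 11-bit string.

s1: b1⊕b3⊕b5⊕b7⊕b9⊕b11⊕b13⊕b15 = 1⊕1⊕1⊕0⊕0⊕0⊕1⊕1 = 1
s2: b2⊕b3⊕b6⊕b7⊕b10⊕b11⊕b14⊕b15 = 0⊕1⊕0⊕0⊕0⊕0⊕1⊕1 = 1
s4: b4⊕b5⊕b6⊕b7⊕b12⊕b13⊕b14⊕b15 = 0⊕1⊕0⊕0⊕1⊕1⊕1⊕1 = 1
s8: b8⊕b9⊕b10⊕b11⊕b12⊕b13⊕b14⊕b15 = 0⊕0⊕0⊕0⊕1⊕1⊕1⊕1 = 0
Syndrome (s8...s1) = 0111 → position 7.
Flip bit 7: corrected codeword = 101010100001111
Data bits at positions 3,5,6,7,9,10,11,12,13,14,15: 11010001111

11010001111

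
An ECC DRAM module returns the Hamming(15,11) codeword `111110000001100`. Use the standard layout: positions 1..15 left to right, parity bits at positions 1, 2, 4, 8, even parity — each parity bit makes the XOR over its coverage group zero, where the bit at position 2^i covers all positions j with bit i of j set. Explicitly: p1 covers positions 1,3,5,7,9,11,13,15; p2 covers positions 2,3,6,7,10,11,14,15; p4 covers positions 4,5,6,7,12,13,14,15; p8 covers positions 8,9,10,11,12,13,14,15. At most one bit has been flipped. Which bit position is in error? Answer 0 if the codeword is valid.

s1: b1⊕b3⊕b5⊕b7⊕b9⊕b11⊕b13⊕b15 = 1⊕1⊕1⊕0⊕0⊕0⊕1⊕0 = 0
s2: b2⊕b3⊕b6⊕b7⊕b10⊕b11⊕b14⊕b15 = 1⊕1⊕0⊕0⊕0⊕0⊕0⊕0 = 0
s4: b4⊕b5⊕b6⊕b7⊕b12⊕b13⊕b14⊕b15 = 1⊕1⊕0⊕0⊕1⊕1⊕0⊕0 = 0
s8: b8⊕b9⊕b10⊕b11⊕b12⊕b13⊕b14⊕b15 = 0⊕0⊕0⊕0⊕1⊕1⊕0⊕0 = 0
Syndrome (s8...s1) = 0000 → position 0 (no error).

0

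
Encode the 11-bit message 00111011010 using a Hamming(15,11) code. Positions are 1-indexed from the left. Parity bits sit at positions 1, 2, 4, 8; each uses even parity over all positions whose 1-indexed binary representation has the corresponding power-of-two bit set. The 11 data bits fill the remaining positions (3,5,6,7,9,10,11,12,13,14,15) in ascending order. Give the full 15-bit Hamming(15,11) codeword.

Place data bits at non-power-of-two positions: b3=0, b5=0, b6=1, b7=1, b9=1, b10=0, b11=1, b12=1, b13=0, b14=1, b15=0.
p1 = XOR of data positions {3,5,7,9,11,13,15} = 0⊕0⊕1⊕1⊕1⊕0⊕0 = 1
p2 = XOR of data positions {3,6,7,10,11,14,15} = 0⊕1⊕1⊕0⊕1⊕1⊕0 = 0
p4 = XOR of data positions {5,6,7,12,13,14,15} = 0⊕1⊕1⊕1⊕0⊕1⊕0 = 0
p8 = XOR of data positions {9,10,11,12,13,14,15} = 1⊕0⊕1⊕1⊕0⊕1⊕0 = 0
Codeword b1..b15 = 100001101011010

100001101011010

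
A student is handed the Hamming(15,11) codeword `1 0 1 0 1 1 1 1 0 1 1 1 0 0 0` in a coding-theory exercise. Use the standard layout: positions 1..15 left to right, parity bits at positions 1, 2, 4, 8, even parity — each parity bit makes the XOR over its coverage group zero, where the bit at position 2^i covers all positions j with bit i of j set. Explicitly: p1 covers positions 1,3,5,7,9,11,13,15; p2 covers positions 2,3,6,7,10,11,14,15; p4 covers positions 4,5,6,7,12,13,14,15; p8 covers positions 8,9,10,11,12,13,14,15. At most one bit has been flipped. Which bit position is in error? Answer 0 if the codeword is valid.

s1: b1⊕b3⊕b5⊕b7⊕b9⊕b11⊕b13⊕b15 = 1⊕1⊕1⊕1⊕0⊕1⊕0⊕0 = 1
s2: b2⊕b3⊕b6⊕b7⊕b10⊕b11⊕b14⊕b15 = 0⊕1⊕1⊕1⊕1⊕1⊕0⊕0 = 1
s4: b4⊕b5⊕b6⊕b7⊕b12⊕b13⊕b14⊕b15 = 0⊕1⊕1⊕1⊕1⊕0⊕0⊕0 = 0
s8: b8⊕b9⊕b10⊕b11⊕b12⊕b13⊕b14⊕b15 = 1⊕0⊕1⊕1⊕1⊕0⊕0⊕0 = 0
Syndrome (s8...s1) = 0011 → position 3.

3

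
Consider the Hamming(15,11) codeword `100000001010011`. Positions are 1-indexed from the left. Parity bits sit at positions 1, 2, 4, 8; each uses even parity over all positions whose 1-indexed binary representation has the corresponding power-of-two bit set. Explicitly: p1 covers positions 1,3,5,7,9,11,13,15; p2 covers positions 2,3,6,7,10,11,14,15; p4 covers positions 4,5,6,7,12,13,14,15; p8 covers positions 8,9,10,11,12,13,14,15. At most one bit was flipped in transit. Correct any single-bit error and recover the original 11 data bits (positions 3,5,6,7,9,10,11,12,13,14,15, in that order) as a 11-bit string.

s1: b1⊕b3⊕b5⊕b7⊕b9⊕b11⊕b13⊕b15 = 1⊕0⊕0⊕0⊕1⊕1⊕0⊕1 = 0
s2: b2⊕b3⊕b6⊕b7⊕b10⊕b11⊕b14⊕b15 = 0⊕0⊕0⊕0⊕0⊕1⊕1⊕1 = 1
s4: b4⊕b5⊕b6⊕b7⊕b12⊕b13⊕b14⊕b15 = 0⊕0⊕0⊕0⊕0⊕0⊕1⊕1 = 0
s8: b8⊕b9⊕b10⊕b11⊕b12⊕b13⊕b14⊕b15 = 0⊕1⊕0⊕1⊕0⊕0⊕1⊕1 = 0
Syndrome (s8...s1) = 0010 → position 2.
Flip bit 2: corrected codeword = 110000001010011
Data bits at positions 3,5,6,7,9,10,11,12,13,14,15: 00001010011

00001010011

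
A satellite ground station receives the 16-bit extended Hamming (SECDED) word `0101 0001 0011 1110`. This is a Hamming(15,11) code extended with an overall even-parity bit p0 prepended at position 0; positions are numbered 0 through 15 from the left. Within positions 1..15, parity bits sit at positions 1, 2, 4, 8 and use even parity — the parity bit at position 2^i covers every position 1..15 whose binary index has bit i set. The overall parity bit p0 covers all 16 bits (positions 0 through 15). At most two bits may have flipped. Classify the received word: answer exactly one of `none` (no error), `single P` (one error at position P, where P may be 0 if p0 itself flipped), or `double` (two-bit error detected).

s1: b1⊕b3⊕b5⊕b7⊕b9⊕b11⊕b13⊕b15 = 1⊕1⊕0⊕1⊕0⊕1⊕1⊕0 = 1
s2: b2⊕b3⊕b6⊕b7⊕b10⊕b11⊕b14⊕b15 = 0⊕1⊕0⊕1⊕1⊕1⊕1⊕0 = 1
s4: b4⊕b5⊕b6⊕b7⊕b12⊕b13⊕b14⊕b15 = 0⊕0⊕0⊕1⊕1⊕1⊕1⊕0 = 0
s8: b8⊕b9⊕b10⊕b11⊕b12⊕b13⊕b14⊕b15 = 0⊕0⊕1⊕1⊕1⊕1⊕1⊕0 = 1
Syndrome (s8...s1) = 1011 → position 11.
Overall parity (XOR of all 16 bits, including p0): 0⊕1⊕0⊕1⊕0⊕0⊕0⊕1⊕0⊕0⊕1⊕1⊕1⊕1⊕1⊕0 = 0
Overall=0, syndrome position=11 → double-bit error detected (uncorrectable).

double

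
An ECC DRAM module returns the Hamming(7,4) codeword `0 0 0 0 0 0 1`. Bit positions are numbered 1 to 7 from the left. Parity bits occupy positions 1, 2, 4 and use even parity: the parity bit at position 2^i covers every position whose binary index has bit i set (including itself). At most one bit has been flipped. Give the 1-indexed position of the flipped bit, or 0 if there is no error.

s1: b1⊕b3⊕b5⊕b7 = 0⊕0⊕0⊕1 = 1
s2: b2⊕b3⊕b6⊕b7 = 0⊕0⊕0⊕1 = 1
s4: b4⊕b5⊕b6⊕b7 = 0⊕0⊕0⊕1 = 1
Syndrome (s4...s1) = 111 → position 7.

7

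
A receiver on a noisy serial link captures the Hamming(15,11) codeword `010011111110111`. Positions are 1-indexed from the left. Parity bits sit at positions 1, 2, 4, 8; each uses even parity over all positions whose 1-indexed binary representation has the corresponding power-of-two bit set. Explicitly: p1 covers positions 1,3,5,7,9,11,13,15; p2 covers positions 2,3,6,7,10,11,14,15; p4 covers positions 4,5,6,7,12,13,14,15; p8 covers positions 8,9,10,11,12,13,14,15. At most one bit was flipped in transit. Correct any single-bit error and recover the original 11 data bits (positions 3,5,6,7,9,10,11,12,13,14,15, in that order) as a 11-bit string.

s1: b1⊕b3⊕b5⊕b7⊕b9⊕b11⊕b13⊕b15 = 0⊕0⊕1⊕1⊕1⊕1⊕1⊕1 = 0
s2: b2⊕b3⊕b6⊕b7⊕b10⊕b11⊕b14⊕b15 = 1⊕0⊕1⊕1⊕1⊕1⊕1⊕1 = 1
s4: b4⊕b5⊕b6⊕b7⊕b12⊕b13⊕b14⊕b15 = 0⊕1⊕1⊕1⊕0⊕1⊕1⊕1 = 0
s8: b8⊕b9⊕b10⊕b11⊕b12⊕b13⊕b14⊕b15 = 1⊕1⊕1⊕1⊕0⊕1⊕1⊕1 = 1
Syndrome (s8...s1) = 1010 → position 10.
Flip bit 10: corrected codeword = 010011111010111
Data bits at positions 3,5,6,7,9,10,11,12,13,14,15: 01111010111

01111010111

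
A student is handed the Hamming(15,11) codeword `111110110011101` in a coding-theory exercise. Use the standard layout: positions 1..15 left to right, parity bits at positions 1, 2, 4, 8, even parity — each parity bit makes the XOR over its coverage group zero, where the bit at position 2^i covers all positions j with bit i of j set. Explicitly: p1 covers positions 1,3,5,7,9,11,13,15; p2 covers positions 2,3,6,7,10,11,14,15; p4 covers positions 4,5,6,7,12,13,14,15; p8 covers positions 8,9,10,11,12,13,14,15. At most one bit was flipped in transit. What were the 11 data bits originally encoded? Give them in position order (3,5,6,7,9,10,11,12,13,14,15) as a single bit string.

s1: b1⊕b3⊕b5⊕b7⊕b9⊕b11⊕b13⊕b15 = 1⊕1⊕1⊕1⊕0⊕1⊕1⊕1 = 1
s2: b2⊕b3⊕b6⊕b7⊕b10⊕b11⊕b14⊕b15 = 1⊕1⊕0⊕1⊕0⊕1⊕0⊕1 = 1
s4: b4⊕b5⊕b6⊕b7⊕b12⊕b13⊕b14⊕b15 = 1⊕1⊕0⊕1⊕1⊕1⊕0⊕1 = 0
s8: b8⊕b9⊕b10⊕b11⊕b12⊕b13⊕b14⊕b15 = 1⊕0⊕0⊕1⊕1⊕1⊕0⊕1 = 1
Syndrome (s8...s1) = 1011 → position 11.
Flip bit 11: corrected codeword = 111110110001101
Data bits at positions 3,5,6,7,9,10,11,12,13,14,15: 11010001101

11010001101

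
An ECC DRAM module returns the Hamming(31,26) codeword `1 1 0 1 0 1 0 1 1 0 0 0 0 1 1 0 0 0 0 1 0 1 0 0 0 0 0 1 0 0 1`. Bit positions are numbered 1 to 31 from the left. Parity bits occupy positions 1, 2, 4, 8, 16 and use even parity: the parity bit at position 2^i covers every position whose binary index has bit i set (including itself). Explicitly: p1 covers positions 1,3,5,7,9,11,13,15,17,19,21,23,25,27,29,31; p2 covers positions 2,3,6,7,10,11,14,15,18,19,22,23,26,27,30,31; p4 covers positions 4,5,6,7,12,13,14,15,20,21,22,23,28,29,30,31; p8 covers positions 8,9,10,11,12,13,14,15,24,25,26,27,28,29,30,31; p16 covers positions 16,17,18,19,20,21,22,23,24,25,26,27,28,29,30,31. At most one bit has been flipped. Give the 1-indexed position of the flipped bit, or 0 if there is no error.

s1: b1⊕b3⊕b5⊕b7⊕b9⊕b11⊕b13⊕b15⊕b17⊕b19⊕b21⊕b23⊕b25⊕b27⊕b29⊕b31 = 1⊕0⊕0⊕0⊕1⊕0⊕0⊕1⊕0⊕0⊕0⊕0⊕0⊕0⊕0⊕1 = 0
s2: b2⊕b3⊕b6⊕b7⊕b10⊕b11⊕b14⊕b15⊕b18⊕b19⊕b22⊕b23⊕b26⊕b27⊕b30⊕b31 = 1⊕0⊕1⊕0⊕0⊕0⊕1⊕1⊕0⊕0⊕1⊕0⊕0⊕0⊕0⊕1 = 0
s4: b4⊕b5⊕b6⊕b7⊕b12⊕b13⊕b14⊕b15⊕b20⊕b21⊕b22⊕b23⊕b28⊕b29⊕b30⊕b31 = 1⊕0⊕1⊕0⊕0⊕0⊕1⊕1⊕1⊕0⊕1⊕0⊕1⊕0⊕0⊕1 = 0
s8: b8⊕b9⊕b10⊕b11⊕b12⊕b13⊕b14⊕b15⊕b24⊕b25⊕b26⊕b27⊕b28⊕b29⊕b30⊕b31 = 1⊕1⊕0⊕0⊕0⊕0⊕1⊕1⊕0⊕0⊕0⊕0⊕1⊕0⊕0⊕1 = 0
s16: b16⊕b17⊕b18⊕b19⊕b20⊕b21⊕b22⊕b23⊕b24⊕b25⊕b26⊕b27⊕b28⊕b29⊕b30⊕b31 = 0⊕0⊕0⊕0⊕1⊕0⊕1⊕0⊕0⊕0⊕0⊕0⊕1⊕0⊕0⊕1 = 0
Syndrome (s16...s1) = 00000 → position 0 (no error).

0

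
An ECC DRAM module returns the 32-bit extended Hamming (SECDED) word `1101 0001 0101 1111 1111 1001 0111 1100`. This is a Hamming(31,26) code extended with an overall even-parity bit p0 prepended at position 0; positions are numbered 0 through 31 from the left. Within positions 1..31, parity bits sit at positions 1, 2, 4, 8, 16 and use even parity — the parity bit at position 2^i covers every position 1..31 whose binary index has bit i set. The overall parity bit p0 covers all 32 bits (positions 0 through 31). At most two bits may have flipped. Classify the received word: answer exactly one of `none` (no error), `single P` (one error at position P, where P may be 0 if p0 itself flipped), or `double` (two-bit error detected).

single 29

s1: b1⊕b3⊕b5⊕b7⊕b9⊕b11⊕b13⊕b15⊕b17⊕b19⊕b21⊕b23⊕b25⊕b27⊕b29⊕b31 = 1⊕1⊕0⊕1⊕1⊕1⊕1⊕1⊕1⊕1⊕0⊕1⊕1⊕1⊕1⊕0 = 1
s2: b2⊕b3⊕b6⊕b7⊕b10⊕b11⊕b14⊕b15⊕b18⊕b19⊕b22⊕b23⊕b26⊕b27⊕b30⊕b31 = 0⊕1⊕0⊕1⊕0⊕1⊕1⊕1⊕1⊕1⊕0⊕1⊕1⊕1⊕0⊕0 = 0
s4: b4⊕b5⊕b6⊕b7⊕b12⊕b13⊕b14⊕b15⊕b20⊕b21⊕b22⊕b23⊕b28⊕b29⊕b30⊕b31 = 0⊕0⊕0⊕1⊕1⊕1⊕1⊕1⊕1⊕0⊕0⊕1⊕1⊕1⊕0⊕0 = 1
s8: b8⊕b9⊕b10⊕b11⊕b12⊕b13⊕b14⊕b15⊕b24⊕b25⊕b26⊕b27⊕b28⊕b29⊕b30⊕b31 = 0⊕1⊕0⊕1⊕1⊕1⊕1⊕1⊕0⊕1⊕1⊕1⊕1⊕1⊕0⊕0 = 1
s16: b16⊕b17⊕b18⊕b19⊕b20⊕b21⊕b22⊕b23⊕b24⊕b25⊕b26⊕b27⊕b28⊕b29⊕b30⊕b31 = 1⊕1⊕1⊕1⊕1⊕0⊕0⊕1⊕0⊕1⊕1⊕1⊕1⊕1⊕0⊕0 = 1
Syndrome (s16...s1) = 11101 → position 29.
Overall parity (XOR of all 32 bits, including p0): 1⊕1⊕0⊕1⊕0⊕0⊕0⊕1⊕0⊕1⊕0⊕1⊕1⊕1⊕1⊕1⊕1⊕1⊕1⊕1⊕1⊕0⊕0⊕1⊕0⊕1⊕1⊕1⊕1⊕1⊕0⊕0 = 1
Overall=1, syndrome position=29 → single-bit error at position 29.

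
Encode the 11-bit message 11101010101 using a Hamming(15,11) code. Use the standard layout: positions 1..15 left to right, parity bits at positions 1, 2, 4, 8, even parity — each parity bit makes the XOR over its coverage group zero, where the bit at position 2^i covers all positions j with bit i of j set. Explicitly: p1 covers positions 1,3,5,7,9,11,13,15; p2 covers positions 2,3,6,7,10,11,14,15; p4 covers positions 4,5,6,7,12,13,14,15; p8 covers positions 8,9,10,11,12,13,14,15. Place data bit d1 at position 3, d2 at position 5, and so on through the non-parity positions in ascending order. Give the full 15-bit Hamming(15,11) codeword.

001011001010101

Place data bits at non-power-of-two positions: b3=1, b5=1, b6=1, b7=0, b9=1, b10=0, b11=1, b12=0, b13=1, b14=0, b15=1.
p1 = XOR of data positions {3,5,7,9,11,13,15} = 1⊕1⊕0⊕1⊕1⊕1⊕1 = 0
p2 = XOR of data positions {3,6,7,10,11,14,15} = 1⊕1⊕0⊕0⊕1⊕0⊕1 = 0
p4 = XOR of data positions {5,6,7,12,13,14,15} = 1⊕1⊕0⊕0⊕1⊕0⊕1 = 0
p8 = XOR of data positions {9,10,11,12,13,14,15} = 1⊕0⊕1⊕0⊕1⊕0⊕1 = 0
Codeword b1..b15 = 001011001010101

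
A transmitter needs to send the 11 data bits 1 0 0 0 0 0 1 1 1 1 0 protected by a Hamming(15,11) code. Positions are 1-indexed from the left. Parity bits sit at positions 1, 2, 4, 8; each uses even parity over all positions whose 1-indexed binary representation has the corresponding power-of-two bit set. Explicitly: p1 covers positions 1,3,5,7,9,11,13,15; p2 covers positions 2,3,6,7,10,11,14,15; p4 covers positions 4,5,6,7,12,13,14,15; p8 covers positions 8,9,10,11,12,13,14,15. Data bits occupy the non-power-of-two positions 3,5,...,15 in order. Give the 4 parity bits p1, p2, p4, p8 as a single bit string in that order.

Place data bits at non-power-of-two positions: b3=1, b5=0, b6=0, b7=0, b9=0, b10=0, b11=1, b12=1, b13=1, b14=1, b15=0.
p1 = XOR of data positions {3,5,7,9,11,13,15} = 1⊕0⊕0⊕0⊕1⊕1⊕0 = 1
p2 = XOR of data positions {3,6,7,10,11,14,15} = 1⊕0⊕0⊕0⊕1⊕1⊕0 = 1
p4 = XOR of data positions {5,6,7,12,13,14,15} = 0⊕0⊕0⊕1⊕1⊕1⊕0 = 1
p8 = XOR of data positions {9,10,11,12,13,14,15} = 0⊕0⊕1⊕1⊕1⊕1⊕0 = 0
Parity bits p1,p2,p4,p8 = 1110

1110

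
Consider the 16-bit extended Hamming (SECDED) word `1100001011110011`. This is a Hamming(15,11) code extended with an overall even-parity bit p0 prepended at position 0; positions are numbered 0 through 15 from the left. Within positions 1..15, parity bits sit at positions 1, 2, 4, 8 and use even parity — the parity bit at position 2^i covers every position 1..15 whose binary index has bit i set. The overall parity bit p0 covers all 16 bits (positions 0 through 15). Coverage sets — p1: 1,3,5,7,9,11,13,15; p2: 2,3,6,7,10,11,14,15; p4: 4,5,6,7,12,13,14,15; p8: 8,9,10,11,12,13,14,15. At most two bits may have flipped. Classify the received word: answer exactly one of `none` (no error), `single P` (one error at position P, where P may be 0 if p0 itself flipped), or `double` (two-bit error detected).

single 6

s1: b1⊕b3⊕b5⊕b7⊕b9⊕b11⊕b13⊕b15 = 1⊕0⊕0⊕0⊕1⊕1⊕0⊕1 = 0
s2: b2⊕b3⊕b6⊕b7⊕b10⊕b11⊕b14⊕b15 = 0⊕0⊕1⊕0⊕1⊕1⊕1⊕1 = 1
s4: b4⊕b5⊕b6⊕b7⊕b12⊕b13⊕b14⊕b15 = 0⊕0⊕1⊕0⊕0⊕0⊕1⊕1 = 1
s8: b8⊕b9⊕b10⊕b11⊕b12⊕b13⊕b14⊕b15 = 1⊕1⊕1⊕1⊕0⊕0⊕1⊕1 = 0
Syndrome (s8...s1) = 0110 → position 6.
Overall parity (XOR of all 16 bits, including p0): 1⊕1⊕0⊕0⊕0⊕0⊕1⊕0⊕1⊕1⊕1⊕1⊕0⊕0⊕1⊕1 = 1
Overall=1, syndrome position=6 → single-bit error at position 6.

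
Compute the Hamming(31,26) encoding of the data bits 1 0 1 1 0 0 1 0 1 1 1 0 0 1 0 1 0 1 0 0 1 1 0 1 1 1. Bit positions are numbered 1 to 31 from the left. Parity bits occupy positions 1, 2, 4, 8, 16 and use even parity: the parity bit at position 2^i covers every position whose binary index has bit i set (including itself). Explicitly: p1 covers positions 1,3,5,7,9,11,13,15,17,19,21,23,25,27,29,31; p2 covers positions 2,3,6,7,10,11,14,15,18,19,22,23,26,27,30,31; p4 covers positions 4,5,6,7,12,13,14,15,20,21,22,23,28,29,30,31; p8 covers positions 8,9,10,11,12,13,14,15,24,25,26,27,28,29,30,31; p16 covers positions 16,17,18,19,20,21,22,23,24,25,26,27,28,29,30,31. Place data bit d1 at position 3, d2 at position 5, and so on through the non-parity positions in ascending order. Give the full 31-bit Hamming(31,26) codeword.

1010011100101110001010100110111

Place data bits at non-power-of-two positions: b3=1, b5=0, b6=1, b7=1, b9=0, b10=0, b11=1, b12=0, b13=1, b14=1, b15=1, b17=0, b18=0, b19=1, b20=0, b21=1, b22=0, b23=1, b24=0, b25=0, b26=1, b27=1, b28=0, b29=1, b30=1, b31=1.
p1 = XOR of data positions {3,5,7,9,11,13,15,17,19,21,23,25,27,29,31} = 1⊕0⊕1⊕0⊕1⊕1⊕1⊕0⊕1⊕1⊕1⊕0⊕1⊕1⊕1 = 1
p2 = XOR of data positions {3,6,7,10,11,14,15,18,19,22,23,26,27,30,31} = 1⊕1⊕1⊕0⊕1⊕1⊕1⊕0⊕1⊕0⊕1⊕1⊕1⊕1⊕1 = 0
p4 = XOR of data positions {5,6,7,12,13,14,15,20,21,22,23,28,29,30,31} = 0⊕1⊕1⊕0⊕1⊕1⊕1⊕0⊕1⊕0⊕1⊕0⊕1⊕1⊕1 = 0
p8 = XOR of data positions {9,10,11,12,13,14,15,24,25,26,27,28,29,30,31} = 0⊕0⊕1⊕0⊕1⊕1⊕1⊕0⊕0⊕1⊕1⊕0⊕1⊕1⊕1 = 1
p16 = XOR of data positions {17,18,19,20,21,22,23,24,25,26,27,28,29,30,31} = 0⊕0⊕1⊕0⊕1⊕0⊕1⊕0⊕0⊕1⊕1⊕0⊕1⊕1⊕1 = 0
Codeword b1..b31 = 1010011100101110001010100110111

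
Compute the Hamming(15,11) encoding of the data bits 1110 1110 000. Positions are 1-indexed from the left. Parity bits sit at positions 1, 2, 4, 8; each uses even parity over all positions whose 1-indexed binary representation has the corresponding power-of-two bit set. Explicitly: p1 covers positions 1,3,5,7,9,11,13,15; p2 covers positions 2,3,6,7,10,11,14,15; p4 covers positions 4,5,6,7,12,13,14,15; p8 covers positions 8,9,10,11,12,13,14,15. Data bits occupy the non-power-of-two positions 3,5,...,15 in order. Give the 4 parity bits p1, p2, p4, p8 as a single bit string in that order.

0001

Place data bits at non-power-of-two positions: b3=1, b5=1, b6=1, b7=0, b9=1, b10=1, b11=1, b12=0, b13=0, b14=0, b15=0.
p1 = XOR of data positions {3,5,7,9,11,13,15} = 1⊕1⊕0⊕1⊕1⊕0⊕0 = 0
p2 = XOR of data positions {3,6,7,10,11,14,15} = 1⊕1⊕0⊕1⊕1⊕0⊕0 = 0
p4 = XOR of data positions {5,6,7,12,13,14,15} = 1⊕1⊕0⊕0⊕0⊕0⊕0 = 0
p8 = XOR of data positions {9,10,11,12,13,14,15} = 1⊕1⊕1⊕0⊕0⊕0⊕0 = 1
Parity bits p1,p2,p4,p8 = 0001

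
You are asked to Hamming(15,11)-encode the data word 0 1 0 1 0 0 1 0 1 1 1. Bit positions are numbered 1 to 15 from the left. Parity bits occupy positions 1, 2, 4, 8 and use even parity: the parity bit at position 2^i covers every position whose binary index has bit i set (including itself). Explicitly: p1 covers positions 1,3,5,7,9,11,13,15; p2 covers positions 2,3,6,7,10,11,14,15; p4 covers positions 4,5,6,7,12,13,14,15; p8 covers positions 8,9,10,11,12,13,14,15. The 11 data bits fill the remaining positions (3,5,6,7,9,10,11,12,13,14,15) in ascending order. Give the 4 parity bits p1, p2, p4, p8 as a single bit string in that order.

Place data bits at non-power-of-two positions: b3=0, b5=1, b6=0, b7=1, b9=0, b10=0, b11=1, b12=0, b13=1, b14=1, b15=1.
p1 = XOR of data positions {3,5,7,9,11,13,15} = 0⊕1⊕1⊕0⊕1⊕1⊕1 = 1
p2 = XOR of data positions {3,6,7,10,11,14,15} = 0⊕0⊕1⊕0⊕1⊕1⊕1 = 0
p4 = XOR of data positions {5,6,7,12,13,14,15} = 1⊕0⊕1⊕0⊕1⊕1⊕1 = 1
p8 = XOR of data positions {9,10,11,12,13,14,15} = 0⊕0⊕1⊕0⊕1⊕1⊕1 = 0
Parity bits p1,p2,p4,p8 = 1010

1010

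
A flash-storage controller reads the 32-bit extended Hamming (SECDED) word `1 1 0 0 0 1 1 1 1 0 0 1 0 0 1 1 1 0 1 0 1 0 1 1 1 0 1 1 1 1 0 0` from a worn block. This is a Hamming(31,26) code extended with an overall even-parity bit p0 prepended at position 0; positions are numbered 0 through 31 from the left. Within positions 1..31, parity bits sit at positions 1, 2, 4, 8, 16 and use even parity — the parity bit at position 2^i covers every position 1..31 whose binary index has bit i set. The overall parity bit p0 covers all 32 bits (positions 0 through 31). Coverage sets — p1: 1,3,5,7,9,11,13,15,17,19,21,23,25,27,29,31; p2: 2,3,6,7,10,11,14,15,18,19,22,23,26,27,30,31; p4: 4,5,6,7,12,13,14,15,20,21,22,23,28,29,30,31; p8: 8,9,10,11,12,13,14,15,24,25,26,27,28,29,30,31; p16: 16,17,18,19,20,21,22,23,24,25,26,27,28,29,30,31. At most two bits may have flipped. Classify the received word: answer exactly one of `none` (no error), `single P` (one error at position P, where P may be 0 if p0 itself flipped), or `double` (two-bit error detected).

single 8

s1: b1⊕b3⊕b5⊕b7⊕b9⊕b11⊕b13⊕b15⊕b17⊕b19⊕b21⊕b23⊕b25⊕b27⊕b29⊕b31 = 1⊕0⊕1⊕1⊕0⊕1⊕0⊕1⊕0⊕0⊕0⊕1⊕0⊕1⊕1⊕0 = 0
s2: b2⊕b3⊕b6⊕b7⊕b10⊕b11⊕b14⊕b15⊕b18⊕b19⊕b22⊕b23⊕b26⊕b27⊕b30⊕b31 = 0⊕0⊕1⊕1⊕0⊕1⊕1⊕1⊕1⊕0⊕1⊕1⊕1⊕1⊕0⊕0 = 0
s4: b4⊕b5⊕b6⊕b7⊕b12⊕b13⊕b14⊕b15⊕b20⊕b21⊕b22⊕b23⊕b28⊕b29⊕b30⊕b31 = 0⊕1⊕1⊕1⊕0⊕0⊕1⊕1⊕1⊕0⊕1⊕1⊕1⊕1⊕0⊕0 = 0
s8: b8⊕b9⊕b10⊕b11⊕b12⊕b13⊕b14⊕b15⊕b24⊕b25⊕b26⊕b27⊕b28⊕b29⊕b30⊕b31 = 1⊕0⊕0⊕1⊕0⊕0⊕1⊕1⊕1⊕0⊕1⊕1⊕1⊕1⊕0⊕0 = 1
s16: b16⊕b17⊕b18⊕b19⊕b20⊕b21⊕b22⊕b23⊕b24⊕b25⊕b26⊕b27⊕b28⊕b29⊕b30⊕b31 = 1⊕0⊕1⊕0⊕1⊕0⊕1⊕1⊕1⊕0⊕1⊕1⊕1⊕1⊕0⊕0 = 0
Syndrome (s16...s1) = 01000 → position 8.
Overall parity (XOR of all 32 bits, including p0): 1⊕1⊕0⊕0⊕0⊕1⊕1⊕1⊕1⊕0⊕0⊕1⊕0⊕0⊕1⊕1⊕1⊕0⊕1⊕0⊕1⊕0⊕1⊕1⊕1⊕0⊕1⊕1⊕1⊕1⊕0⊕0 = 1
Overall=1, syndrome position=8 → single-bit error at position 8.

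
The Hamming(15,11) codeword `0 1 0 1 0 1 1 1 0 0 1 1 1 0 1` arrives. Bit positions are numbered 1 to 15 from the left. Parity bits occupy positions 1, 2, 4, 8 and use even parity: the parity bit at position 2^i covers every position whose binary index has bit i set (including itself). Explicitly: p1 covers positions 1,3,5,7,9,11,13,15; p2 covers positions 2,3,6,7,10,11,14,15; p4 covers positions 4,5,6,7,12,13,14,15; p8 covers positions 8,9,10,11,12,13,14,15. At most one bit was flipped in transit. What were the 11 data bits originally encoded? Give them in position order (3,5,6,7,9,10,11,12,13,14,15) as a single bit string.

00110111101

s1: b1⊕b3⊕b5⊕b7⊕b9⊕b11⊕b13⊕b15 = 0⊕0⊕0⊕1⊕0⊕1⊕1⊕1 = 0
s2: b2⊕b3⊕b6⊕b7⊕b10⊕b11⊕b14⊕b15 = 1⊕0⊕1⊕1⊕0⊕1⊕0⊕1 = 1
s4: b4⊕b5⊕b6⊕b7⊕b12⊕b13⊕b14⊕b15 = 1⊕0⊕1⊕1⊕1⊕1⊕0⊕1 = 0
s8: b8⊕b9⊕b10⊕b11⊕b12⊕b13⊕b14⊕b15 = 1⊕0⊕0⊕1⊕1⊕1⊕0⊕1 = 1
Syndrome (s8...s1) = 1010 → position 10.
Flip bit 10: corrected codeword = 010101110111101
Data bits at positions 3,5,6,7,9,10,11,12,13,14,15: 00110111101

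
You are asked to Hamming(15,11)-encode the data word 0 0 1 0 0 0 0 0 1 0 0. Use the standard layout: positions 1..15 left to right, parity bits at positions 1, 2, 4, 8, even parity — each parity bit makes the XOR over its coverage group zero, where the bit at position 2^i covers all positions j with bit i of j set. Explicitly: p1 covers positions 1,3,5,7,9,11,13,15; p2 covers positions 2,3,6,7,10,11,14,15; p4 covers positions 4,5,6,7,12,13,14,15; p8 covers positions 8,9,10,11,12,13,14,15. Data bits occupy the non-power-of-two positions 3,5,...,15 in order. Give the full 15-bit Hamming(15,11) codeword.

Place data bits at non-power-of-two positions: b3=0, b5=0, b6=1, b7=0, b9=0, b10=0, b11=0, b12=0, b13=1, b14=0, b15=0.
p1 = XOR of data positions {3,5,7,9,11,13,15} = 0⊕0⊕0⊕0⊕0⊕1⊕0 = 1
p2 = XOR of data positions {3,6,7,10,11,14,15} = 0⊕1⊕0⊕0⊕0⊕0⊕0 = 1
p4 = XOR of data positions {5,6,7,12,13,14,15} = 0⊕1⊕0⊕0⊕1⊕0⊕0 = 0
p8 = XOR of data positions {9,10,11,12,13,14,15} = 0⊕0⊕0⊕0⊕1⊕0⊕0 = 1
Codeword b1..b15 = 110001010000100

110001010000100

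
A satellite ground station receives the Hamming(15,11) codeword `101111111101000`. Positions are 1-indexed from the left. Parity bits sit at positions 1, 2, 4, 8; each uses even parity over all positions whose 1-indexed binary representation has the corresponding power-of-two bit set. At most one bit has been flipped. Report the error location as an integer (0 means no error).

s1: b1⊕b3⊕b5⊕b7⊕b9⊕b11⊕b13⊕b15 = 1⊕1⊕1⊕1⊕1⊕0⊕0⊕0 = 1
s2: b2⊕b3⊕b6⊕b7⊕b10⊕b11⊕b14⊕b15 = 0⊕1⊕1⊕1⊕1⊕0⊕0⊕0 = 0
s4: b4⊕b5⊕b6⊕b7⊕b12⊕b13⊕b14⊕b15 = 1⊕1⊕1⊕1⊕1⊕0⊕0⊕0 = 1
s8: b8⊕b9⊕b10⊕b11⊕b12⊕b13⊕b14⊕b15 = 1⊕1⊕1⊕0⊕1⊕0⊕0⊕0 = 0
Syndrome (s8...s1) = 0101 → position 5.

5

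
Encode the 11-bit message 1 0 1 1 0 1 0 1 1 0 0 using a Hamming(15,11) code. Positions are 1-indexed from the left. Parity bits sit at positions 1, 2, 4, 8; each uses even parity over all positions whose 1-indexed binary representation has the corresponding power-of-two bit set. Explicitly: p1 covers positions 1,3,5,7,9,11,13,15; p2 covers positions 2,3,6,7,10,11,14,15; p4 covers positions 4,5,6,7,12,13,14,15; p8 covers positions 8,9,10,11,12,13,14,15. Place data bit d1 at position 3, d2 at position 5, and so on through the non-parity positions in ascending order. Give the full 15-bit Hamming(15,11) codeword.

101001110101100

Place data bits at non-power-of-two positions: b3=1, b5=0, b6=1, b7=1, b9=0, b10=1, b11=0, b12=1, b13=1, b14=0, b15=0.
p1 = XOR of data positions {3,5,7,9,11,13,15} = 1⊕0⊕1⊕0⊕0⊕1⊕0 = 1
p2 = XOR of data positions {3,6,7,10,11,14,15} = 1⊕1⊕1⊕1⊕0⊕0⊕0 = 0
p4 = XOR of data positions {5,6,7,12,13,14,15} = 0⊕1⊕1⊕1⊕1⊕0⊕0 = 0
p8 = XOR of data positions {9,10,11,12,13,14,15} = 0⊕1⊕0⊕1⊕1⊕0⊕0 = 1
Codeword b1..b15 = 101001110101100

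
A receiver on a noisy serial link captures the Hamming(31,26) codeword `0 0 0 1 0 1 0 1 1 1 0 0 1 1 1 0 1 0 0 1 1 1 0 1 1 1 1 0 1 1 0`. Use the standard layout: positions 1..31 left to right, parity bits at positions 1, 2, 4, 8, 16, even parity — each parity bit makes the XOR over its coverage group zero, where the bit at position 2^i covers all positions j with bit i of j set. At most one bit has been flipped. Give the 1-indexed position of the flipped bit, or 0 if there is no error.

s1: b1⊕b3⊕b5⊕b7⊕b9⊕b11⊕b13⊕b15⊕b17⊕b19⊕b21⊕b23⊕b25⊕b27⊕b29⊕b31 = 0⊕0⊕0⊕0⊕1⊕0⊕1⊕1⊕1⊕0⊕1⊕0⊕1⊕1⊕1⊕0 = 0
s2: b2⊕b3⊕b6⊕b7⊕b10⊕b11⊕b14⊕b15⊕b18⊕b19⊕b22⊕b23⊕b26⊕b27⊕b30⊕b31 = 0⊕0⊕1⊕0⊕1⊕0⊕1⊕1⊕0⊕0⊕1⊕0⊕1⊕1⊕1⊕0 = 0
s4: b4⊕b5⊕b6⊕b7⊕b12⊕b13⊕b14⊕b15⊕b20⊕b21⊕b22⊕b23⊕b28⊕b29⊕b30⊕b31 = 1⊕0⊕1⊕0⊕0⊕1⊕1⊕1⊕1⊕1⊕1⊕0⊕0⊕1⊕1⊕0 = 0
s8: b8⊕b9⊕b10⊕b11⊕b12⊕b13⊕b14⊕b15⊕b24⊕b25⊕b26⊕b27⊕b28⊕b29⊕b30⊕b31 = 1⊕1⊕1⊕0⊕0⊕1⊕1⊕1⊕1⊕1⊕1⊕1⊕0⊕1⊕1⊕0 = 0
s16: b16⊕b17⊕b18⊕b19⊕b20⊕b21⊕b22⊕b23⊕b24⊕b25⊕b26⊕b27⊕b28⊕b29⊕b30⊕b31 = 0⊕1⊕0⊕0⊕1⊕1⊕1⊕0⊕1⊕1⊕1⊕1⊕0⊕1⊕1⊕0 = 0
Syndrome (s16...s1) = 00000 → position 0 (no error).

0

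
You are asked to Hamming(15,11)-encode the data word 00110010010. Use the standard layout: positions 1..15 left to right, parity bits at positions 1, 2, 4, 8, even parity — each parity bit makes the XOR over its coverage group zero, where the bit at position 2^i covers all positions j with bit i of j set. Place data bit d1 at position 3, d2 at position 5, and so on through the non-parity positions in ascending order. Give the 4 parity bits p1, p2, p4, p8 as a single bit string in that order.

Place data bits at non-power-of-two positions: b3=0, b5=0, b6=1, b7=1, b9=0, b10=0, b11=1, b12=0, b13=0, b14=1, b15=0.
p1 = XOR of data positions {3,5,7,9,11,13,15} = 0⊕0⊕1⊕0⊕1⊕0⊕0 = 0
p2 = XOR of data positions {3,6,7,10,11,14,15} = 0⊕1⊕1⊕0⊕1⊕1⊕0 = 0
p4 = XOR of data positions {5,6,7,12,13,14,15} = 0⊕1⊕1⊕0⊕0⊕1⊕0 = 1
p8 = XOR of data positions {9,10,11,12,13,14,15} = 0⊕0⊕1⊕0⊕0⊕1⊕0 = 0
Parity bits p1,p2,p4,p8 = 0010

0010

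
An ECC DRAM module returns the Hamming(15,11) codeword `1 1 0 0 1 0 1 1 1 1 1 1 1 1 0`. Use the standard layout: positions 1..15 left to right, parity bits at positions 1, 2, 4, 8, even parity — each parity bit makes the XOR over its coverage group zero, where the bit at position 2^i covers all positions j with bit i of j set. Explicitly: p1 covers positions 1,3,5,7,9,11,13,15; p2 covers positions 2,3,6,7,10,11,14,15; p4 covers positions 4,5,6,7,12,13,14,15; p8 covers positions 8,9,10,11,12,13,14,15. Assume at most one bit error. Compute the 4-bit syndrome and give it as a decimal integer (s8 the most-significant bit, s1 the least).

s1: b1⊕b3⊕b5⊕b7⊕b9⊕b11⊕b13⊕b15 = 1⊕0⊕1⊕1⊕1⊕1⊕1⊕0 = 0
s2: b2⊕b3⊕b6⊕b7⊕b10⊕b11⊕b14⊕b15 = 1⊕0⊕0⊕1⊕1⊕1⊕1⊕0 = 1
s4: b4⊕b5⊕b6⊕b7⊕b12⊕b13⊕b14⊕b15 = 0⊕1⊕0⊕1⊕1⊕1⊕1⊕0 = 1
s8: b8⊕b9⊕b10⊕b11⊕b12⊕b13⊕b14⊕b15 = 1⊕1⊕1⊕1⊕1⊕1⊕1⊕0 = 1
Syndrome (s8...s1) = 1110 → position 14.

14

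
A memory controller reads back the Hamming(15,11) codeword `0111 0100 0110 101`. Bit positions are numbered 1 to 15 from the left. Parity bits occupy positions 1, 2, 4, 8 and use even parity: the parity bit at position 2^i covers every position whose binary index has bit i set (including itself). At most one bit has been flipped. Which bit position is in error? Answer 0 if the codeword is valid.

0

s1: b1⊕b3⊕b5⊕b7⊕b9⊕b11⊕b13⊕b15 = 0⊕1⊕0⊕0⊕0⊕1⊕1⊕1 = 0
s2: b2⊕b3⊕b6⊕b7⊕b10⊕b11⊕b14⊕b15 = 1⊕1⊕1⊕0⊕1⊕1⊕0⊕1 = 0
s4: b4⊕b5⊕b6⊕b7⊕b12⊕b13⊕b14⊕b15 = 1⊕0⊕1⊕0⊕0⊕1⊕0⊕1 = 0
s8: b8⊕b9⊕b10⊕b11⊕b12⊕b13⊕b14⊕b15 = 0⊕0⊕1⊕1⊕0⊕1⊕0⊕1 = 0
Syndrome (s8...s1) = 0000 → position 0 (no error).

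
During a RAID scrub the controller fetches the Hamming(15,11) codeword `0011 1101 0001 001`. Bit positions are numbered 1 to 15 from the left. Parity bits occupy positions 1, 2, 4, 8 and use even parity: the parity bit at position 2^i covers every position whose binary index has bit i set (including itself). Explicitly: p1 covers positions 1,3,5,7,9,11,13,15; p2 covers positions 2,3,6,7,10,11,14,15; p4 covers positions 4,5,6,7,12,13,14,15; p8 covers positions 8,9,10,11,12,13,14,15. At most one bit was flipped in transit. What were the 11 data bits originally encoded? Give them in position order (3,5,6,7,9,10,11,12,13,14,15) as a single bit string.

s1: b1⊕b3⊕b5⊕b7⊕b9⊕b11⊕b13⊕b15 = 0⊕1⊕1⊕0⊕0⊕0⊕0⊕1 = 1
s2: b2⊕b3⊕b6⊕b7⊕b10⊕b11⊕b14⊕b15 = 0⊕1⊕1⊕0⊕0⊕0⊕0⊕1 = 1
s4: b4⊕b5⊕b6⊕b7⊕b12⊕b13⊕b14⊕b15 = 1⊕1⊕1⊕0⊕1⊕0⊕0⊕1 = 1
s8: b8⊕b9⊕b10⊕b11⊕b12⊕b13⊕b14⊕b15 = 1⊕0⊕0⊕0⊕1⊕0⊕0⊕1 = 1
Syndrome (s8...s1) = 1111 → position 15.
Flip bit 15: corrected codeword = 001111010001000
Data bits at positions 3,5,6,7,9,10,11,12,13,14,15: 11100001000

11100001000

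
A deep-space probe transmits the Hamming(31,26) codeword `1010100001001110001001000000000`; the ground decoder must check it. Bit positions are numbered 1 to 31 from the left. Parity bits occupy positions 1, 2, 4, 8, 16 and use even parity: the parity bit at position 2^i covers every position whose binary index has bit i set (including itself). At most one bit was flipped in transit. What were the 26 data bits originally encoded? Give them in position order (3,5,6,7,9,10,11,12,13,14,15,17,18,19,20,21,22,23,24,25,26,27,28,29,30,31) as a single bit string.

11000100111001001000000000

s1: b1⊕b3⊕b5⊕b7⊕b9⊕b11⊕b13⊕b15⊕b17⊕b19⊕b21⊕b23⊕b25⊕b27⊕b29⊕b31 = 1⊕1⊕1⊕0⊕0⊕0⊕1⊕1⊕0⊕1⊕0⊕0⊕0⊕0⊕0⊕0 = 0
s2: b2⊕b3⊕b6⊕b7⊕b10⊕b11⊕b14⊕b15⊕b18⊕b19⊕b22⊕b23⊕b26⊕b27⊕b30⊕b31 = 0⊕1⊕0⊕0⊕1⊕0⊕1⊕1⊕0⊕1⊕1⊕0⊕0⊕0⊕0⊕0 = 0
s4: b4⊕b5⊕b6⊕b7⊕b12⊕b13⊕b14⊕b15⊕b20⊕b21⊕b22⊕b23⊕b28⊕b29⊕b30⊕b31 = 0⊕1⊕0⊕0⊕0⊕1⊕1⊕1⊕0⊕0⊕1⊕0⊕0⊕0⊕0⊕0 = 1
s8: b8⊕b9⊕b10⊕b11⊕b12⊕b13⊕b14⊕b15⊕b24⊕b25⊕b26⊕b27⊕b28⊕b29⊕b30⊕b31 = 0⊕0⊕1⊕0⊕0⊕1⊕1⊕1⊕0⊕0⊕0⊕0⊕0⊕0⊕0⊕0 = 0
s16: b16⊕b17⊕b18⊕b19⊕b20⊕b21⊕b22⊕b23⊕b24⊕b25⊕b26⊕b27⊕b28⊕b29⊕b30⊕b31 = 0⊕0⊕0⊕1⊕0⊕0⊕1⊕0⊕0⊕0⊕0⊕0⊕0⊕0⊕0⊕0 = 0
Syndrome (s16...s1) = 00100 → position 4.
Flip bit 4: corrected codeword = 1011100001001110001001000000000
Data bits at positions 3,5,6,7,9,10,11,12,13,14,15,17,18,19,20,21,22,23,24,25,26,27,28,29,30,31: 11000100111001001000000000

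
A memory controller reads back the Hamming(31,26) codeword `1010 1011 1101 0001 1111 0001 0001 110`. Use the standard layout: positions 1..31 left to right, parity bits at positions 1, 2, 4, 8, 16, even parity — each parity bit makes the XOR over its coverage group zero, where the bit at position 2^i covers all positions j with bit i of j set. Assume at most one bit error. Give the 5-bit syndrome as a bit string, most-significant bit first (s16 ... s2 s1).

s1: b1⊕b3⊕b5⊕b7⊕b9⊕b11⊕b13⊕b15⊕b17⊕b19⊕b21⊕b23⊕b25⊕b27⊕b29⊕b31 = 1⊕1⊕1⊕1⊕1⊕0⊕0⊕0⊕1⊕1⊕0⊕0⊕0⊕0⊕1⊕0 = 0
s2: b2⊕b3⊕b6⊕b7⊕b10⊕b11⊕b14⊕b15⊕b18⊕b19⊕b22⊕b23⊕b26⊕b27⊕b30⊕b31 = 0⊕1⊕0⊕1⊕1⊕0⊕0⊕0⊕1⊕1⊕0⊕0⊕0⊕0⊕1⊕0 = 0
s4: b4⊕b5⊕b6⊕b7⊕b12⊕b13⊕b14⊕b15⊕b20⊕b21⊕b22⊕b23⊕b28⊕b29⊕b30⊕b31 = 0⊕1⊕0⊕1⊕1⊕0⊕0⊕0⊕1⊕0⊕0⊕0⊕1⊕1⊕1⊕0 = 1
s8: b8⊕b9⊕b10⊕b11⊕b12⊕b13⊕b14⊕b15⊕b24⊕b25⊕b26⊕b27⊕b28⊕b29⊕b30⊕b31 = 1⊕1⊕1⊕0⊕1⊕0⊕0⊕0⊕1⊕0⊕0⊕0⊕1⊕1⊕1⊕0 = 0
s16: b16⊕b17⊕b18⊕b19⊕b20⊕b21⊕b22⊕b23⊕b24⊕b25⊕b26⊕b27⊕b28⊕b29⊕b30⊕b31 = 1⊕1⊕1⊕1⊕1⊕0⊕0⊕0⊕1⊕0⊕0⊕0⊕1⊕1⊕1⊕0 = 1
Syndrome (s16...s1) = 10100 → position 20.

10100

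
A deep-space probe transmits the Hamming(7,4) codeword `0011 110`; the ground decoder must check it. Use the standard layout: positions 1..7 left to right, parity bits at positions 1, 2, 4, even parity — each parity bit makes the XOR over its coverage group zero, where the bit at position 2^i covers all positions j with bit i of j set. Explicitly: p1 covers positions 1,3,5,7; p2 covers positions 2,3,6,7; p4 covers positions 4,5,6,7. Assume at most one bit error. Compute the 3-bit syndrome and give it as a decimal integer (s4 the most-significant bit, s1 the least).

s1: b1⊕b3⊕b5⊕b7 = 0⊕1⊕1⊕0 = 0
s2: b2⊕b3⊕b6⊕b7 = 0⊕1⊕1⊕0 = 0
s4: b4⊕b5⊕b6⊕b7 = 1⊕1⊕1⊕0 = 1
Syndrome (s4...s1) = 100 → position 4.

4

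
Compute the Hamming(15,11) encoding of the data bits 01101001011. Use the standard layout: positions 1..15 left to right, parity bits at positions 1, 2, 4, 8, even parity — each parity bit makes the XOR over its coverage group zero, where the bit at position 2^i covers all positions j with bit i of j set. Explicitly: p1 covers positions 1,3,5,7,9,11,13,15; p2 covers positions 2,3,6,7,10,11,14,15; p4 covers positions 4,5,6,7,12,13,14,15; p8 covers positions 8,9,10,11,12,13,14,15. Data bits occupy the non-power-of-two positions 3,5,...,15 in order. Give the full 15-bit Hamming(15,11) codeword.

Place data bits at non-power-of-two positions: b3=0, b5=1, b6=1, b7=0, b9=1, b10=0, b11=0, b12=1, b13=0, b14=1, b15=1.
p1 = XOR of data positions {3,5,7,9,11,13,15} = 0⊕1⊕0⊕1⊕0⊕0⊕1 = 1
p2 = XOR of data positions {3,6,7,10,11,14,15} = 0⊕1⊕0⊕0⊕0⊕1⊕1 = 1
p4 = XOR of data positions {5,6,7,12,13,14,15} = 1⊕1⊕0⊕1⊕0⊕1⊕1 = 1
p8 = XOR of data positions {9,10,11,12,13,14,15} = 1⊕0⊕0⊕1⊕0⊕1⊕1 = 0
Codeword b1..b15 = 110111001001011

110111001001011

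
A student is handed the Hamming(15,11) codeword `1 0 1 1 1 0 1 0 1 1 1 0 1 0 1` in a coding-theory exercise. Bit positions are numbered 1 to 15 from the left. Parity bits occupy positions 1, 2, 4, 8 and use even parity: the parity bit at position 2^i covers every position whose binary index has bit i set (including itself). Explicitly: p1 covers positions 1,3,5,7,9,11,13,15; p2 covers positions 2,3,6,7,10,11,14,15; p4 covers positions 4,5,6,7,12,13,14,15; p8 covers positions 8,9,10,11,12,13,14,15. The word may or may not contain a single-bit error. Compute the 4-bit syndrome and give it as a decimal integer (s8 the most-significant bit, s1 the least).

14

s1: b1⊕b3⊕b5⊕b7⊕b9⊕b11⊕b13⊕b15 = 1⊕1⊕1⊕1⊕1⊕1⊕1⊕1 = 0
s2: b2⊕b3⊕b6⊕b7⊕b10⊕b11⊕b14⊕b15 = 0⊕1⊕0⊕1⊕1⊕1⊕0⊕1 = 1
s4: b4⊕b5⊕b6⊕b7⊕b12⊕b13⊕b14⊕b15 = 1⊕1⊕0⊕1⊕0⊕1⊕0⊕1 = 1
s8: b8⊕b9⊕b10⊕b11⊕b12⊕b13⊕b14⊕b15 = 0⊕1⊕1⊕1⊕0⊕1⊕0⊕1 = 1
Syndrome (s8...s1) = 1110 → position 14.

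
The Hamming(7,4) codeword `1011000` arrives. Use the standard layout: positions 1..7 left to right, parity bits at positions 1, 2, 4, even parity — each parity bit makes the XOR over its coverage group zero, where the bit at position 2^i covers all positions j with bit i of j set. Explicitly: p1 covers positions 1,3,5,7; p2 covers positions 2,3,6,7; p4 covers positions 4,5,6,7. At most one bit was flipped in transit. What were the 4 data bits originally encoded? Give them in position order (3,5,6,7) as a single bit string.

1010

s1: b1⊕b3⊕b5⊕b7 = 1⊕1⊕0⊕0 = 0
s2: b2⊕b3⊕b6⊕b7 = 0⊕1⊕0⊕0 = 1
s4: b4⊕b5⊕b6⊕b7 = 1⊕0⊕0⊕0 = 1
Syndrome (s4...s1) = 110 → position 6.
Flip bit 6: corrected codeword = 1011010
Data bits at positions 3,5,6,7: 1010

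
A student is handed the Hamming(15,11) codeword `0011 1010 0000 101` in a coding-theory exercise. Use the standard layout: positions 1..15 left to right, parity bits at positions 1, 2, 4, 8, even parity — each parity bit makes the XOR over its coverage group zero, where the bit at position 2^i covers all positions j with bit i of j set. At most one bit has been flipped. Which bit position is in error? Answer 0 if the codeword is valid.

s1: b1⊕b3⊕b5⊕b7⊕b9⊕b11⊕b13⊕b15 = 0⊕1⊕1⊕1⊕0⊕0⊕1⊕1 = 1
s2: b2⊕b3⊕b6⊕b7⊕b10⊕b11⊕b14⊕b15 = 0⊕1⊕0⊕1⊕0⊕0⊕0⊕1 = 1
s4: b4⊕b5⊕b6⊕b7⊕b12⊕b13⊕b14⊕b15 = 1⊕1⊕0⊕1⊕0⊕1⊕0⊕1 = 1
s8: b8⊕b9⊕b10⊕b11⊕b12⊕b13⊕b14⊕b15 = 0⊕0⊕0⊕0⊕0⊕1⊕0⊕1 = 0
Syndrome (s8...s1) = 0111 → position 7.

7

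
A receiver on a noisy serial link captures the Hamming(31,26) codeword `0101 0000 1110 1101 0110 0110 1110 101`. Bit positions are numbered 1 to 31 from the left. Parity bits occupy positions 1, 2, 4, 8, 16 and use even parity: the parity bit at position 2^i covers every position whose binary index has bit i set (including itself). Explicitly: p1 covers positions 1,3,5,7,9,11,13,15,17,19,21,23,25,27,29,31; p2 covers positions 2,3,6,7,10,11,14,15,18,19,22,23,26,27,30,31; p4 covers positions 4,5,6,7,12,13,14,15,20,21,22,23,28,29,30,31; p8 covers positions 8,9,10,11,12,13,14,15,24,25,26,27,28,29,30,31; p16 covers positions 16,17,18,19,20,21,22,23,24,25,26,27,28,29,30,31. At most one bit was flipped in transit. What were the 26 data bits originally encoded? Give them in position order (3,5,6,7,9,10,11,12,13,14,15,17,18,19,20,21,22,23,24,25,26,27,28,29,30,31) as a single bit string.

s1: b1⊕b3⊕b5⊕b7⊕b9⊕b11⊕b13⊕b15⊕b17⊕b19⊕b21⊕b23⊕b25⊕b27⊕b29⊕b31 = 0⊕0⊕0⊕0⊕1⊕1⊕1⊕0⊕0⊕1⊕0⊕1⊕1⊕1⊕1⊕1 = 1
s2: b2⊕b3⊕b6⊕b7⊕b10⊕b11⊕b14⊕b15⊕b18⊕b19⊕b22⊕b23⊕b26⊕b27⊕b30⊕b31 = 1⊕0⊕0⊕0⊕1⊕1⊕1⊕0⊕1⊕1⊕1⊕1⊕1⊕1⊕0⊕1 = 1
s4: b4⊕b5⊕b6⊕b7⊕b12⊕b13⊕b14⊕b15⊕b20⊕b21⊕b22⊕b23⊕b28⊕b29⊕b30⊕b31 = 1⊕0⊕0⊕0⊕0⊕1⊕1⊕0⊕0⊕0⊕1⊕1⊕0⊕1⊕0⊕1 = 1
s8: b8⊕b9⊕b10⊕b11⊕b12⊕b13⊕b14⊕b15⊕b24⊕b25⊕b26⊕b27⊕b28⊕b29⊕b30⊕b31 = 0⊕1⊕1⊕1⊕0⊕1⊕1⊕0⊕0⊕1⊕1⊕1⊕0⊕1⊕0⊕1 = 0
s16: b16⊕b17⊕b18⊕b19⊕b20⊕b21⊕b22⊕b23⊕b24⊕b25⊕b26⊕b27⊕b28⊕b29⊕b30⊕b31 = 1⊕0⊕1⊕1⊕0⊕0⊕1⊕1⊕0⊕1⊕1⊕1⊕0⊕1⊕0⊕1 = 0
Syndrome (s16...s1) = 00111 → position 7.
Flip bit 7: corrected codeword = 0101001011101101011001101110101
Data bits at positions 3,5,6,7,9,10,11,12,13,14,15,17,18,19,20,21,22,23,24,25,26,27,28,29,30,31: 00011110110011001101110101

00011110110011001101110101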